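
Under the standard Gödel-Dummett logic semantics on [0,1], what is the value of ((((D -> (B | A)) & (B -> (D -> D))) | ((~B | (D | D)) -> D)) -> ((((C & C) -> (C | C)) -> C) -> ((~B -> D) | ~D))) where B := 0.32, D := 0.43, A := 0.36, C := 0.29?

1.00

(B | A) = max(0.32, 0.36) = 0.36
(D -> (B | A)): 0.43 > 0.36, so result = 0.36
(D -> D): 0.43 ≤ 0.43, so result = 1
(B -> (D -> D)): 0.32 ≤ 1, so result = 1
((D -> (B | A)) & (B -> (D -> D))) = min(0.36, 1) = 0.36
~B: Gödel ¬ of 0.32 = 0 (operand ≠ 0)
(D | D) = max(0.43, 0.43) = 0.43
(~B | (D | D)) = max(0, 0.43) = 0.43
((~B | (D | D)) -> D): 0.43 ≤ 0.43, so result = 1
(((D -> (B | A)) & (B -> (D -> D))) | ((~B | (D | D)) -> D)) = max(0.36, 1) = 1
(C & C) = min(0.29, 0.29) = 0.29
(C | C) = max(0.29, 0.29) = 0.29
((C & C) -> (C | C)): 0.29 ≤ 0.29, so result = 1
(((C & C) -> (C | C)) -> C): 1 > 0.29, so result = 0.29
~B: Gödel ¬ of 0.32 = 0 (operand ≠ 0)
(~B -> D): 0 ≤ 0.43, so result = 1
~D: Gödel ¬ of 0.43 = 0 (operand ≠ 0)
((~B -> D) | ~D) = max(1, 0) = 1
((((C & C) -> (C | C)) -> C) -> ((~B -> D) | ~D)): 0.29 ≤ 1, so result = 1
((((D -> (B | A)) & (B -> (D -> D))) | ((~B | (D | D)) -> D)) -> ((((C & C) -> (C | C)) -> C) -> ((~B -> D) | ~D))): 1 ≤ 1, so result = 1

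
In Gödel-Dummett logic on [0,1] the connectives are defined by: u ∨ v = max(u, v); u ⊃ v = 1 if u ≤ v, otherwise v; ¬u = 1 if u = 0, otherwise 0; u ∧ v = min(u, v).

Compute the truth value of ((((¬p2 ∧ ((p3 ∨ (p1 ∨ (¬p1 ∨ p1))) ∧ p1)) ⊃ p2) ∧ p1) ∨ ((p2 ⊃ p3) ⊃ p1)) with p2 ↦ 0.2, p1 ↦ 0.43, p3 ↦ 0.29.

0.43

¬p2: Gödel ¬ of 0.2 = 0 (operand ≠ 0)
¬p1: Gödel ¬ of 0.43 = 0 (operand ≠ 0)
(¬p1 ∨ p1) = max(0, 0.43) = 0.43
(p1 ∨ (¬p1 ∨ p1)) = max(0.43, 0.43) = 0.43
(p3 ∨ (p1 ∨ (¬p1 ∨ p1))) = max(0.29, 0.43) = 0.43
((p3 ∨ (p1 ∨ (¬p1 ∨ p1))) ∧ p1) = min(0.43, 0.43) = 0.43
(¬p2 ∧ ((p3 ∨ (p1 ∨ (¬p1 ∨ p1))) ∧ p1)) = min(0, 0.43) = 0
((¬p2 ∧ ((p3 ∨ (p1 ∨ (¬p1 ∨ p1))) ∧ p1)) ⊃ p2): 0 ≤ 0.2, so result = 1
(((¬p2 ∧ ((p3 ∨ (p1 ∨ (¬p1 ∨ p1))) ∧ p1)) ⊃ p2) ∧ p1) = min(1, 0.43) = 0.43
(p2 ⊃ p3): 0.2 ≤ 0.29, so result = 1
((p2 ⊃ p3) ⊃ p1): 1 > 0.43, so result = 0.43
((((¬p2 ∧ ((p3 ∨ (p1 ∨ (¬p1 ∨ p1))) ∧ p1)) ⊃ p2) ∧ p1) ∨ ((p2 ⊃ p3) ⊃ p1)) = max(0.43, 0.43) = 0.43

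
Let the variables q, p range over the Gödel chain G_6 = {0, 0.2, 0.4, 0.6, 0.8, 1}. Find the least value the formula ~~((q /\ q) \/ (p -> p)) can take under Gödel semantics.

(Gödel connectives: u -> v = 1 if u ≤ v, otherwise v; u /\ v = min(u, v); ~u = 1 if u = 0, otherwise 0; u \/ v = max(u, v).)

1.00

Every assignment gives 1. For instance at q = 0, p = 0:
  (q /\ q) = min(0, 0) = 0
  (p -> p): 0 ≤ 0, so result = 1
  ((q /\ q) \/ (p -> p)) = max(0, 1) = 1
  ~((q /\ q) \/ (p -> p)): Gödel ¬ of 1 = 0 (operand ≠ 0)
  ~~((q /\ q) \/ (p -> p)): Gödel ¬ of 0 = 1 (operand is 0)
All 36 assignments give value 1 — the formula is a G_6-tautology.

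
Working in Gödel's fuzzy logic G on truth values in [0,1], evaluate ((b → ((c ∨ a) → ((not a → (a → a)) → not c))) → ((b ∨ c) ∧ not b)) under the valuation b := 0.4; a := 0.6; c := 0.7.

(c ∨ a) = max(0.7, 0.6) = 0.7
not a: Gödel ¬ of 0.6 = 0 (operand ≠ 0)
(a → a): 0.6 ≤ 0.6, so result = 1
(not a → (a → a)): 0 ≤ 1, so result = 1
not c: Gödel ¬ of 0.7 = 0 (operand ≠ 0)
((not a → (a → a)) → not c): 1 > 0, so result = 0
((c ∨ a) → ((not a → (a → a)) → not c)): 0.7 > 0, so result = 0
(b → ((c ∨ a) → ((not a → (a → a)) → not c))): 0.4 > 0, so result = 0
(b ∨ c) = max(0.4, 0.7) = 0.7
not b: Gödel ¬ of 0.4 = 0 (operand ≠ 0)
((b ∨ c) ∧ not b) = min(0.7, 0) = 0
((b → ((c ∨ a) → ((not a → (a → a)) → not c))) → ((b ∨ c) ∧ not b)): 0 ≤ 0, so result = 1

1.00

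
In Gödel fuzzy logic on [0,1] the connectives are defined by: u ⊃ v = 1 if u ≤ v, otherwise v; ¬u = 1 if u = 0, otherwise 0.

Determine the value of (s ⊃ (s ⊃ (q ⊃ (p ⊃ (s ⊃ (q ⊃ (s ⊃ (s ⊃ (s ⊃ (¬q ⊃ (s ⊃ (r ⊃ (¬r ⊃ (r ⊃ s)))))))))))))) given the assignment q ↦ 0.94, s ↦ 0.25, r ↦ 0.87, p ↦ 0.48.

1.00

¬q: Gödel ¬ of 0.94 = 0 (operand ≠ 0)
¬r: Gödel ¬ of 0.87 = 0 (operand ≠ 0)
(r ⊃ s): 0.87 > 0.25, so result = 0.25
(¬r ⊃ (r ⊃ s)): 0 ≤ 0.25, so result = 1
(r ⊃ (¬r ⊃ (r ⊃ s))): 0.87 ≤ 1, so result = 1
(s ⊃ (r ⊃ (¬r ⊃ (r ⊃ s)))): 0.25 ≤ 1, so result = 1
(¬q ⊃ (s ⊃ (r ⊃ (¬r ⊃ (r ⊃ s))))): 0 ≤ 1, so result = 1
(s ⊃ (¬q ⊃ (s ⊃ (r ⊃ (¬r ⊃ (r ⊃ s)))))): 0.25 ≤ 1, so result = 1
(s ⊃ (s ⊃ (¬q ⊃ (s ⊃ (r ⊃ (¬r ⊃ (r ⊃ s))))))): 0.25 ≤ 1, so result = 1
(s ⊃ (s ⊃ (s ⊃ (¬q ⊃ (s ⊃ (r ⊃ (¬r ⊃ (r ⊃ s)))))))): 0.25 ≤ 1, so result = 1
(q ⊃ (s ⊃ (s ⊃ (s ⊃ (¬q ⊃ (s ⊃ (r ⊃ (¬r ⊃ (r ⊃ s))))))))): 0.94 ≤ 1, so result = 1
(s ⊃ (q ⊃ (s ⊃ (s ⊃ (s ⊃ (¬q ⊃ (s ⊃ (r ⊃ (¬r ⊃ (r ⊃ s)))))))))): 0.25 ≤ 1, so result = 1
(p ⊃ (s ⊃ (q ⊃ (s ⊃ (s ⊃ (s ⊃ (¬q ⊃ (s ⊃ (r ⊃ (¬r ⊃ (r ⊃ s))))))))))): 0.48 ≤ 1, so result = 1
(q ⊃ (p ⊃ (s ⊃ (q ⊃ (s ⊃ (s ⊃ (s ⊃ (¬q ⊃ (s ⊃ (r ⊃ (¬r ⊃ (r ⊃ s)))))))))))): 0.94 ≤ 1, so result = 1
(s ⊃ (q ⊃ (p ⊃ (s ⊃ (q ⊃ (s ⊃ (s ⊃ (s ⊃ (¬q ⊃ (s ⊃ (r ⊃ (¬r ⊃ (r ⊃ s))))))))))))): 0.25 ≤ 1, so result = 1
(s ⊃ (s ⊃ (q ⊃ (p ⊃ (s ⊃ (q ⊃ (s ⊃ (s ⊃ (s ⊃ (¬q ⊃ (s ⊃ (r ⊃ (¬r ⊃ (r ⊃ s)))))))))))))): 0.25 ≤ 1, so result = 1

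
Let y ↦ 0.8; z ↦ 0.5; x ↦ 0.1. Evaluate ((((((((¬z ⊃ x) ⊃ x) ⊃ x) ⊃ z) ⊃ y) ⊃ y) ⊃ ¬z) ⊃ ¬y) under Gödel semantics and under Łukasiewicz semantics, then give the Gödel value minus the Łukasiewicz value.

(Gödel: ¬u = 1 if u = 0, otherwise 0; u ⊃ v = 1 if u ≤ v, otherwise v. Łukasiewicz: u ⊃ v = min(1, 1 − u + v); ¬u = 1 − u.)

0.40

Gödel evaluation:
  ¬z: Gödel ¬ of 0.5 = 0 (operand ≠ 0)
  (¬z ⊃ x): 0 ≤ 0.1, so result = 1
  ((¬z ⊃ x) ⊃ x): 1 > 0.1, so result = 0.1
  (((¬z ⊃ x) ⊃ x) ⊃ x): 0.1 ≤ 0.1, so result = 1
  ((((¬z ⊃ x) ⊃ x) ⊃ x) ⊃ z): 1 > 0.5, so result = 0.5
  (((((¬z ⊃ x) ⊃ x) ⊃ x) ⊃ z) ⊃ y): 0.5 ≤ 0.8, so result = 1
  ((((((¬z ⊃ x) ⊃ x) ⊃ x) ⊃ z) ⊃ y) ⊃ y): 1 > 0.8, so result = 0.8
  ¬z: Gödel ¬ of 0.5 = 0 (operand ≠ 0)
  (((((((¬z ⊃ x) ⊃ x) ⊃ x) ⊃ z) ⊃ y) ⊃ y) ⊃ ¬z): 0.8 > 0, so result = 0
  ¬y: Gödel ¬ of 0.8 = 0 (operand ≠ 0)
  ((((((((¬z ⊃ x) ⊃ x) ⊃ x) ⊃ z) ⊃ y) ⊃ y) ⊃ ¬z) ⊃ ¬y): 0 ≤ 0, so result = 1
  Gödel value = 1
Łukasiewicz evaluation:
  ¬z: Łukasiewicz ¬ gives 1 − 0.5 = 0.5
  (¬z ⊃ x): min(1, 1 − 0.5 + 0.1) = 0.6
  ((¬z ⊃ x) ⊃ x): min(1, 1 − 0.6 + 0.1) = 0.5
  (((¬z ⊃ x) ⊃ x) ⊃ x): min(1, 1 − 0.5 + 0.1) = 0.6
  ((((¬z ⊃ x) ⊃ x) ⊃ x) ⊃ z): min(1, 1 − 0.6 + 0.5) = 0.9
  (((((¬z ⊃ x) ⊃ x) ⊃ x) ⊃ z) ⊃ y): min(1, 1 − 0.9 + 0.8) = 0.9
  ((((((¬z ⊃ x) ⊃ x) ⊃ x) ⊃ z) ⊃ y) ⊃ y): min(1, 1 − 0.9 + 0.8) = 0.9
  ¬z: Łukasiewicz ¬ gives 1 − 0.5 = 0.5
  (((((((¬z ⊃ x) ⊃ x) ⊃ x) ⊃ z) ⊃ y) ⊃ y) ⊃ ¬z): min(1, 1 − 0.9 + 0.5) = 0.6
  ¬y: Łukasiewicz ¬ gives 1 − 0.8 = 0.2
  ((((((((¬z ⊃ x) ⊃ x) ⊃ x) ⊃ z) ⊃ y) ⊃ y) ⊃ ¬z) ⊃ ¬y): min(1, 1 − 0.6 + 0.2) = 0.6
  Łukasiewicz value = 0.6
Difference: 1 − 0.6 = 0.40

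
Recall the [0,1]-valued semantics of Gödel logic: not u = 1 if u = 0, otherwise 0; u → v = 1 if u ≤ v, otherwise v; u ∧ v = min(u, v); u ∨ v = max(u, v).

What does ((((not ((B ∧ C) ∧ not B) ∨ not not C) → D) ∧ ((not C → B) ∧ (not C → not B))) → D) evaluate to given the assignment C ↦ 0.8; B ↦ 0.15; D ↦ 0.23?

1.00

(B ∧ C) = min(0.15, 0.8) = 0.15
not B: Gödel ¬ of 0.15 = 0 (operand ≠ 0)
((B ∧ C) ∧ not B) = min(0.15, 0) = 0
not ((B ∧ C) ∧ not B): Gödel ¬ of 0 = 1 (operand is 0)
not C: Gödel ¬ of 0.8 = 0 (operand ≠ 0)
not not C: Gödel ¬ of 0 = 1 (operand is 0)
(not ((B ∧ C) ∧ not B) ∨ not not C) = max(1, 1) = 1
((not ((B ∧ C) ∧ not B) ∨ not not C) → D): 1 > 0.23, so result = 0.23
not C: Gödel ¬ of 0.8 = 0 (operand ≠ 0)
(not C → B): 0 ≤ 0.15, so result = 1
not C: Gödel ¬ of 0.8 = 0 (operand ≠ 0)
not B: Gödel ¬ of 0.15 = 0 (operand ≠ 0)
(not C → not B): 0 ≤ 0, so result = 1
((not C → B) ∧ (not C → not B)) = min(1, 1) = 1
(((not ((B ∧ C) ∧ not B) ∨ not not C) → D) ∧ ((not C → B) ∧ (not C → not B))) = min(0.23, 1) = 0.23
((((not ((B ∧ C) ∧ not B) ∨ not not C) → D) ∧ ((not C → B) ∧ (not C → not B))) → D): 0.23 ≤ 0.23, so result = 1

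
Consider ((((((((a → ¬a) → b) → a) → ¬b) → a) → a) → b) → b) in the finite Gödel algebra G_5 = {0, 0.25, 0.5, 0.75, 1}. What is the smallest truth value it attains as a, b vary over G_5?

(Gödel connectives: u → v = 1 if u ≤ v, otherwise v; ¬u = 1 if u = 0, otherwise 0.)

The minimum is attained at a = 0.25, b = 0.25:
  ¬a: Gödel ¬ of 0.25 = 0 (operand ≠ 0)
  (a → ¬a): 0.25 > 0, so result = 0
  ((a → ¬a) → b): 0 ≤ 0.25, so result = 1
  (((a → ¬a) → b) → a): 1 > 0.25, so result = 0.25
  ¬b: Gödel ¬ of 0.25 = 0 (operand ≠ 0)
  ((((a → ¬a) → b) → a) → ¬b): 0.25 > 0, so result = 0
  (((((a → ¬a) → b) → a) → ¬b) → a): 0 ≤ 0.25, so result = 1
  ((((((a → ¬a) → b) → a) → ¬b) → a) → a): 1 > 0.25, so result = 0.25
  (((((((a → ¬a) → b) → a) → ¬b) → a) → a) → b): 0.25 ≤ 0.25, so result = 1
  ((((((((a → ¬a) → b) → a) → ¬b) → a) → a) → b) → b): 1 > 0.25, so result = 0.25
Checking all 25 assignments confirms none give a value below 0.25.

0.25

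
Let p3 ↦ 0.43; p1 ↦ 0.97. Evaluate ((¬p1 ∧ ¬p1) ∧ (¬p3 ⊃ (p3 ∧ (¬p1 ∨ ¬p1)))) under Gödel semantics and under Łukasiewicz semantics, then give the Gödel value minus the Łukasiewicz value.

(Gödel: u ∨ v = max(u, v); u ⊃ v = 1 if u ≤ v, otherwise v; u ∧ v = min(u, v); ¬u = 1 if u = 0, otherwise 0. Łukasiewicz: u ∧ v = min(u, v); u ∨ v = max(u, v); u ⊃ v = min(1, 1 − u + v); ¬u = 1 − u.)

-0.03

Gödel evaluation:
  ¬p1: Gödel ¬ of 0.97 = 0 (operand ≠ 0)
  ¬p1: Gödel ¬ of 0.97 = 0 (operand ≠ 0)
  (¬p1 ∧ ¬p1) = min(0, 0) = 0
  ¬p3: Gödel ¬ of 0.43 = 0 (operand ≠ 0)
  ¬p1: Gödel ¬ of 0.97 = 0 (operand ≠ 0)
  ¬p1: Gödel ¬ of 0.97 = 0 (operand ≠ 0)
  (¬p1 ∨ ¬p1) = max(0, 0) = 0
  (p3 ∧ (¬p1 ∨ ¬p1)) = min(0.43, 0) = 0
  (¬p3 ⊃ (p3 ∧ (¬p1 ∨ ¬p1))): 0 ≤ 0, so result = 1
  ((¬p1 ∧ ¬p1) ∧ (¬p3 ⊃ (p3 ∧ (¬p1 ∨ ¬p1)))) = min(0, 1) = 0
  Gödel value = 0
Łukasiewicz evaluation:
  ¬p1: Łukasiewicz ¬ gives 1 − 0.97 = 0.03
  ¬p1: Łukasiewicz ¬ gives 1 − 0.97 = 0.03
  (¬p1 ∧ ¬p1) = min(0.03, 0.03) = 0.03
  ¬p3: Łukasiewicz ¬ gives 1 − 0.43 = 0.57
  ¬p1: Łukasiewicz ¬ gives 1 − 0.97 = 0.03
  ¬p1: Łukasiewicz ¬ gives 1 − 0.97 = 0.03
  (¬p1 ∨ ¬p1) = max(0.03, 0.03) = 0.03
  (p3 ∧ (¬p1 ∨ ¬p1)) = min(0.43, 0.03) = 0.03
  (¬p3 ⊃ (p3 ∧ (¬p1 ∨ ¬p1))): min(1, 1 − 0.57 + 0.03) = 0.46
  ((¬p1 ∧ ¬p1) ∧ (¬p3 ⊃ (p3 ∧ (¬p1 ∨ ¬p1)))) = min(0.03, 0.46) = 0.03
  Łukasiewicz value = 0.03
Difference: 0 − 0.03 = -0.03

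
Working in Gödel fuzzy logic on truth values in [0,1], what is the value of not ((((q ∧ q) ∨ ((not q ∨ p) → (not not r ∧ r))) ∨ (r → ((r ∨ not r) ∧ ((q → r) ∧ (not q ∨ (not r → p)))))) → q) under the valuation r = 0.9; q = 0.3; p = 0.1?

(q ∧ q) = min(0.3, 0.3) = 0.3
not q: Gödel ¬ of 0.3 = 0 (operand ≠ 0)
(not q ∨ p) = max(0, 0.1) = 0.1
not r: Gödel ¬ of 0.9 = 0 (operand ≠ 0)
not not r: Gödel ¬ of 0 = 1 (operand is 0)
(not not r ∧ r) = min(1, 0.9) = 0.9
((not q ∨ p) → (not not r ∧ r)): 0.1 ≤ 0.9, so result = 1
((q ∧ q) ∨ ((not q ∨ p) → (not not r ∧ r))) = max(0.3, 1) = 1
not r: Gödel ¬ of 0.9 = 0 (operand ≠ 0)
(r ∨ not r) = max(0.9, 0) = 0.9
(q → r): 0.3 ≤ 0.9, so result = 1
not q: Gödel ¬ of 0.3 = 0 (operand ≠ 0)
not r: Gödel ¬ of 0.9 = 0 (operand ≠ 0)
(not r → p): 0 ≤ 0.1, so result = 1
(not q ∨ (not r → p)) = max(0, 1) = 1
((q → r) ∧ (not q ∨ (not r → p))) = min(1, 1) = 1
((r ∨ not r) ∧ ((q → r) ∧ (not q ∨ (not r → p)))) = min(0.9, 1) = 0.9
(r → ((r ∨ not r) ∧ ((q → r) ∧ (not q ∨ (not r → p))))): 0.9 ≤ 0.9, so result = 1
(((q ∧ q) ∨ ((not q ∨ p) → (not not r ∧ r))) ∨ (r → ((r ∨ not r) ∧ ((q → r) ∧ (not q ∨ (not r → p)))))) = max(1, 1) = 1
((((q ∧ q) ∨ ((not q ∨ p) → (not not r ∧ r))) ∨ (r → ((r ∨ not r) ∧ ((q → r) ∧ (not q ∨ (not r → p)))))) → q): 1 > 0.3, so result = 0.3
not ((((q ∧ q) ∨ ((not q ∨ p) → (not not r ∧ r))) ∨ (r → ((r ∨ not r) ∧ ((q → r) ∧ (not q ∨ (not r → p)))))) → q): Gödel ¬ of 0.3 = 0 (operand ≠ 0)

0.00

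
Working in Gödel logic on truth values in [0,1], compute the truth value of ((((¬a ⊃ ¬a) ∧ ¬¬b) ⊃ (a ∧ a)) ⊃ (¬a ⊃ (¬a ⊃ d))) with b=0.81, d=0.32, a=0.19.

¬a: Gödel ¬ of 0.19 = 0 (operand ≠ 0)
¬a: Gödel ¬ of 0.19 = 0 (operand ≠ 0)
(¬a ⊃ ¬a): 0 ≤ 0, so result = 1
¬b: Gödel ¬ of 0.81 = 0 (operand ≠ 0)
¬¬b: Gödel ¬ of 0 = 1 (operand is 0)
((¬a ⊃ ¬a) ∧ ¬¬b) = min(1, 1) = 1
(a ∧ a) = min(0.19, 0.19) = 0.19
(((¬a ⊃ ¬a) ∧ ¬¬b) ⊃ (a ∧ a)): 1 > 0.19, so result = 0.19
¬a: Gödel ¬ of 0.19 = 0 (operand ≠ 0)
¬a: Gödel ¬ of 0.19 = 0 (operand ≠ 0)
(¬a ⊃ d): 0 ≤ 0.32, so result = 1
(¬a ⊃ (¬a ⊃ d)): 0 ≤ 1, so result = 1
((((¬a ⊃ ¬a) ∧ ¬¬b) ⊃ (a ∧ a)) ⊃ (¬a ⊃ (¬a ⊃ d))): 0.19 ≤ 1, so result = 1

1.00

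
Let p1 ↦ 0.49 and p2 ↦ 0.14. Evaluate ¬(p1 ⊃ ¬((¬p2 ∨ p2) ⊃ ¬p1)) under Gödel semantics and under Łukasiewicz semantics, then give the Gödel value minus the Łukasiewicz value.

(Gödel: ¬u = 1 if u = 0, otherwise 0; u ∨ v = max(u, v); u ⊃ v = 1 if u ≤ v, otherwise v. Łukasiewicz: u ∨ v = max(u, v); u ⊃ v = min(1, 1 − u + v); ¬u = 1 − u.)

-0.14

Gödel evaluation:
  ¬p2: Gödel ¬ of 0.14 = 0 (operand ≠ 0)
  (¬p2 ∨ p2) = max(0, 0.14) = 0.14
  ¬p1: Gödel ¬ of 0.49 = 0 (operand ≠ 0)
  ((¬p2 ∨ p2) ⊃ ¬p1): 0.14 > 0, so result = 0
  ¬((¬p2 ∨ p2) ⊃ ¬p1): Gödel ¬ of 0 = 1 (operand is 0)
  (p1 ⊃ ¬((¬p2 ∨ p2) ⊃ ¬p1)): 0.49 ≤ 1, so result = 1
  ¬(p1 ⊃ ¬((¬p2 ∨ p2) ⊃ ¬p1)): Gödel ¬ of 1 = 0 (operand ≠ 0)
  Gödel value = 0
Łukasiewicz evaluation:
  ¬p2: Łukasiewicz ¬ gives 1 − 0.14 = 0.86
  (¬p2 ∨ p2) = max(0.86, 0.14) = 0.86
  ¬p1: Łukasiewicz ¬ gives 1 − 0.49 = 0.51
  ((¬p2 ∨ p2) ⊃ ¬p1): min(1, 1 − 0.86 + 0.51) = 0.65
  ¬((¬p2 ∨ p2) ⊃ ¬p1): Łukasiewicz ¬ gives 1 − 0.65 = 0.35
  (p1 ⊃ ¬((¬p2 ∨ p2) ⊃ ¬p1)): min(1, 1 − 0.49 + 0.35) = 0.86
  ¬(p1 ⊃ ¬((¬p2 ∨ p2) ⊃ ¬p1)): Łukasiewicz ¬ gives 1 − 0.86 = 0.14
  Łukasiewicz value = 0.14
Difference: 0 − 0.14 = -0.14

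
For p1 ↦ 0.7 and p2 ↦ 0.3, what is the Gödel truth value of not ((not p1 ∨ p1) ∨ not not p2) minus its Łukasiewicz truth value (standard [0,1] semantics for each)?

Gödel evaluation:
  not p1: Gödel ¬ of 0.7 = 0 (operand ≠ 0)
  (not p1 ∨ p1) = max(0, 0.7) = 0.7
  not p2: Gödel ¬ of 0.3 = 0 (operand ≠ 0)
  not not p2: Gödel ¬ of 0 = 1 (operand is 0)
  ((not p1 ∨ p1) ∨ not not p2) = max(0.7, 1) = 1
  not ((not p1 ∨ p1) ∨ not not p2): Gödel ¬ of 1 = 0 (operand ≠ 0)
  Gödel value = 0
Łukasiewicz evaluation:
  not p1: Łukasiewicz ¬ gives 1 − 0.7 = 0.3
  (not p1 ∨ p1) = max(0.3, 0.7) = 0.7
  not p2: Łukasiewicz ¬ gives 1 − 0.3 = 0.7
  not not p2: Łukasiewicz ¬ gives 1 − 0.7 = 0.3
  ((not p1 ∨ p1) ∨ not not p2) = max(0.7, 0.3) = 0.7
  not ((not p1 ∨ p1) ∨ not not p2): Łukasiewicz ¬ gives 1 − 0.7 = 0.3
  Łukasiewicz value = 0.3
Difference: 0 − 0.3 = -0.30

-0.30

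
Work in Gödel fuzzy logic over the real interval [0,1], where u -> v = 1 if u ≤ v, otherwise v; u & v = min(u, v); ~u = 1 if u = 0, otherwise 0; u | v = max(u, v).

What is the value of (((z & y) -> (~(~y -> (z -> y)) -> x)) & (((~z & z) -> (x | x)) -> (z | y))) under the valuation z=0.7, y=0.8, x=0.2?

0.80

(z & y) = min(0.7, 0.8) = 0.7
~y: Gödel ¬ of 0.8 = 0 (operand ≠ 0)
(z -> y): 0.7 ≤ 0.8, so result = 1
(~y -> (z -> y)): 0 ≤ 1, so result = 1
~(~y -> (z -> y)): Gödel ¬ of 1 = 0 (operand ≠ 0)
(~(~y -> (z -> y)) -> x): 0 ≤ 0.2, so result = 1
((z & y) -> (~(~y -> (z -> y)) -> x)): 0.7 ≤ 1, so result = 1
~z: Gödel ¬ of 0.7 = 0 (operand ≠ 0)
(~z & z) = min(0, 0.7) = 0
(x | x) = max(0.2, 0.2) = 0.2
((~z & z) -> (x | x)): 0 ≤ 0.2, so result = 1
(z | y) = max(0.7, 0.8) = 0.8
(((~z & z) -> (x | x)) -> (z | y)): 1 > 0.8, so result = 0.8
(((z & y) -> (~(~y -> (z -> y)) -> x)) & (((~z & z) -> (x | x)) -> (z | y))) = min(1, 0.8) = 0.8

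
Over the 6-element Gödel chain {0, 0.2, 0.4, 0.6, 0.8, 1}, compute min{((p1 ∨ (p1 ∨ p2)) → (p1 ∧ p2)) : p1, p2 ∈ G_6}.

The minimum is attained at p1 = 0, p2 = 0.2:
  (p1 ∨ p2) = max(0, 0.2) = 0.2
  (p1 ∨ (p1 ∨ p2)) = max(0, 0.2) = 0.2
  (p1 ∧ p2) = min(0, 0.2) = 0
  ((p1 ∨ (p1 ∨ p2)) → (p1 ∧ p2)): 0.2 > 0, so result = 0
Checking all 36 assignments confirms none give a value below 0.00.

0.00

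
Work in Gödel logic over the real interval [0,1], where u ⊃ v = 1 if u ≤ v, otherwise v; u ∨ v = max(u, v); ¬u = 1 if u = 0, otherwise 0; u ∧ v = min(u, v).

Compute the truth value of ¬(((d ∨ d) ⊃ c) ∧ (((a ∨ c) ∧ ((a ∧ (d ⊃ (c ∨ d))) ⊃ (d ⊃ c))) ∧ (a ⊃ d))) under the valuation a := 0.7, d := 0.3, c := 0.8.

(d ∨ d) = max(0.3, 0.3) = 0.3
((d ∨ d) ⊃ c): 0.3 ≤ 0.8, so result = 1
(a ∨ c) = max(0.7, 0.8) = 0.8
(c ∨ d) = max(0.8, 0.3) = 0.8
(d ⊃ (c ∨ d)): 0.3 ≤ 0.8, so result = 1
(a ∧ (d ⊃ (c ∨ d))) = min(0.7, 1) = 0.7
(d ⊃ c): 0.3 ≤ 0.8, so result = 1
((a ∧ (d ⊃ (c ∨ d))) ⊃ (d ⊃ c)): 0.7 ≤ 1, so result = 1
((a ∨ c) ∧ ((a ∧ (d ⊃ (c ∨ d))) ⊃ (d ⊃ c))) = min(0.8, 1) = 0.8
(a ⊃ d): 0.7 > 0.3, so result = 0.3
(((a ∨ c) ∧ ((a ∧ (d ⊃ (c ∨ d))) ⊃ (d ⊃ c))) ∧ (a ⊃ d)) = min(0.8, 0.3) = 0.3
(((d ∨ d) ⊃ c) ∧ (((a ∨ c) ∧ ((a ∧ (d ⊃ (c ∨ d))) ⊃ (d ⊃ c))) ∧ (a ⊃ d))) = min(1, 0.3) = 0.3
¬(((d ∨ d) ⊃ c) ∧ (((a ∨ c) ∧ ((a ∧ (d ⊃ (c ∨ d))) ⊃ (d ⊃ c))) ∧ (a ⊃ d))): Gödel ¬ of 0.3 = 0 (operand ≠ 0)

0.00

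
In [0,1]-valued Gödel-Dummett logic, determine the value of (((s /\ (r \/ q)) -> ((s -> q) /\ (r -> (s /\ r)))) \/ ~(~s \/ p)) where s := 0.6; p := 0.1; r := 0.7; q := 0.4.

(r \/ q) = max(0.7, 0.4) = 0.7
(s /\ (r \/ q)) = min(0.6, 0.7) = 0.6
(s -> q): 0.6 > 0.4, so result = 0.4
(s /\ r) = min(0.6, 0.7) = 0.6
(r -> (s /\ r)): 0.7 > 0.6, so result = 0.6
((s -> q) /\ (r -> (s /\ r))) = min(0.4, 0.6) = 0.4
((s /\ (r \/ q)) -> ((s -> q) /\ (r -> (s /\ r)))): 0.6 > 0.4, so result = 0.4
~s: Gödel ¬ of 0.6 = 0 (operand ≠ 0)
(~s \/ p) = max(0, 0.1) = 0.1
~(~s \/ p): Gödel ¬ of 0.1 = 0 (operand ≠ 0)
(((s /\ (r \/ q)) -> ((s -> q) /\ (r -> (s /\ r)))) \/ ~(~s \/ p)) = max(0.4, 0) = 0.4

0.40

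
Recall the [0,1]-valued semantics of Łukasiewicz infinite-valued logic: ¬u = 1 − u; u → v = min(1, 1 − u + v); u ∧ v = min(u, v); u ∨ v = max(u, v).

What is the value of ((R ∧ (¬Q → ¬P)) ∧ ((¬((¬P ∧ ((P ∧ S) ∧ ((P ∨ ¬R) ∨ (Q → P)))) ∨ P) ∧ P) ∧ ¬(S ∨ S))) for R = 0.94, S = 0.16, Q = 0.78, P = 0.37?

0.37

¬Q: Łukasiewicz ¬ gives 1 − 0.78 = 0.22
¬P: Łukasiewicz ¬ gives 1 − 0.37 = 0.63
(¬Q → ¬P): min(1, 1 − 0.22 + 0.63) = 1
(R ∧ (¬Q → ¬P)) = min(0.94, 1) = 0.94
¬P: Łukasiewicz ¬ gives 1 − 0.37 = 0.63
(P ∧ S) = min(0.37, 0.16) = 0.16
¬R: Łukasiewicz ¬ gives 1 − 0.94 = 0.06
(P ∨ ¬R) = max(0.37, 0.06) = 0.37
(Q → P): min(1, 1 − 0.78 + 0.37) = 0.59
((P ∨ ¬R) ∨ (Q → P)) = max(0.37, 0.59) = 0.59
((P ∧ S) ∧ ((P ∨ ¬R) ∨ (Q → P))) = min(0.16, 0.59) = 0.16
(¬P ∧ ((P ∧ S) ∧ ((P ∨ ¬R) ∨ (Q → P)))) = min(0.63, 0.16) = 0.16
((¬P ∧ ((P ∧ S) ∧ ((P ∨ ¬R) ∨ (Q → P)))) ∨ P) = max(0.16, 0.37) = 0.37
¬((¬P ∧ ((P ∧ S) ∧ ((P ∨ ¬R) ∨ (Q → P)))) ∨ P): Łukasiewicz ¬ gives 1 − 0.37 = 0.63
(¬((¬P ∧ ((P ∧ S) ∧ ((P ∨ ¬R) ∨ (Q → P)))) ∨ P) ∧ P) = min(0.63, 0.37) = 0.37
(S ∨ S) = max(0.16, 0.16) = 0.16
¬(S ∨ S): Łukasiewicz ¬ gives 1 − 0.16 = 0.84
((¬((¬P ∧ ((P ∧ S) ∧ ((P ∨ ¬R) ∨ (Q → P)))) ∨ P) ∧ P) ∧ ¬(S ∨ S)) = min(0.37, 0.84) = 0.37
((R ∧ (¬Q → ¬P)) ∧ ((¬((¬P ∧ ((P ∧ S) ∧ ((P ∨ ¬R) ∨ (Q → P)))) ∨ P) ∧ P) ∧ ¬(S ∨ S))) = min(0.94, 0.37) = 0.37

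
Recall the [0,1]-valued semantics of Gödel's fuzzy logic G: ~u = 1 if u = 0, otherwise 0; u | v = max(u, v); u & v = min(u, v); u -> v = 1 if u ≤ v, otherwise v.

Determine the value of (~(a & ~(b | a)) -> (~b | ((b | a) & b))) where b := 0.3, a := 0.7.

(b | a) = max(0.3, 0.7) = 0.7
~(b | a): Gödel ¬ of 0.7 = 0 (operand ≠ 0)
(a & ~(b | a)) = min(0.7, 0) = 0
~(a & ~(b | a)): Gödel ¬ of 0 = 1 (operand is 0)
~b: Gödel ¬ of 0.3 = 0 (operand ≠ 0)
(b | a) = max(0.3, 0.7) = 0.7
((b | a) & b) = min(0.7, 0.3) = 0.3
(~b | ((b | a) & b)) = max(0, 0.3) = 0.3
(~(a & ~(b | a)) -> (~b | ((b | a) & b))): 1 > 0.3, so result = 0.3

0.30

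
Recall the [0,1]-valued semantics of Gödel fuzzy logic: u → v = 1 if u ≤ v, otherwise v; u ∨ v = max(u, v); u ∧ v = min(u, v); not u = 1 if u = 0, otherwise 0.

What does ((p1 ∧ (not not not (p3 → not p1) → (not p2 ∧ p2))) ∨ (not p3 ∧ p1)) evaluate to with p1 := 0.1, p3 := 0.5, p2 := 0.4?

not p1: Gödel ¬ of 0.1 = 0 (operand ≠ 0)
(p3 → not p1): 0.5 > 0, so result = 0
not (p3 → not p1): Gödel ¬ of 0 = 1 (operand is 0)
not not (p3 → not p1): Gödel ¬ of 1 = 0 (operand ≠ 0)
not not not (p3 → not p1): Gödel ¬ of 0 = 1 (operand is 0)
not p2: Gödel ¬ of 0.4 = 0 (operand ≠ 0)
(not p2 ∧ p2) = min(0, 0.4) = 0
(not not not (p3 → not p1) → (not p2 ∧ p2)): 1 > 0, so result = 0
(p1 ∧ (not not not (p3 → not p1) → (not p2 ∧ p2))) = min(0.1, 0) = 0
not p3: Gödel ¬ of 0.5 = 0 (operand ≠ 0)
(not p3 ∧ p1) = min(0, 0.1) = 0
((p1 ∧ (not not not (p3 → not p1) → (not p2 ∧ p2))) ∨ (not p3 ∧ p1)) = max(0, 0) = 0

0.00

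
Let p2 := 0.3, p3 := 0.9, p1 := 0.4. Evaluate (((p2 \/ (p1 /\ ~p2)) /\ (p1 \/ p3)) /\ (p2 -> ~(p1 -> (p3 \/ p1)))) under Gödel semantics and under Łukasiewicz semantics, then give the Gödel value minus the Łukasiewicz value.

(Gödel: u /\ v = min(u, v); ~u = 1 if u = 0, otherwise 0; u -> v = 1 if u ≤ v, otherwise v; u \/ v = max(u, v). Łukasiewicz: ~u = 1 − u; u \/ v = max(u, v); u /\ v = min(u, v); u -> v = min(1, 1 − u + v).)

Gödel evaluation:
  ~p2: Gödel ¬ of 0.3 = 0 (operand ≠ 0)
  (p1 /\ ~p2) = min(0.4, 0) = 0
  (p2 \/ (p1 /\ ~p2)) = max(0.3, 0) = 0.3
  (p1 \/ p3) = max(0.4, 0.9) = 0.9
  ((p2 \/ (p1 /\ ~p2)) /\ (p1 \/ p3)) = min(0.3, 0.9) = 0.3
  (p3 \/ p1) = max(0.9, 0.4) = 0.9
  (p1 -> (p3 \/ p1)): 0.4 ≤ 0.9, so result = 1
  ~(p1 -> (p3 \/ p1)): Gödel ¬ of 1 = 0 (operand ≠ 0)
  (p2 -> ~(p1 -> (p3 \/ p1))): 0.3 > 0, so result = 0
  (((p2 \/ (p1 /\ ~p2)) /\ (p1 \/ p3)) /\ (p2 -> ~(p1 -> (p3 \/ p1)))) = min(0.3, 0) = 0
  Gödel value = 0
Łukasiewicz evaluation:
  ~p2: Łukasiewicz ¬ gives 1 − 0.3 = 0.7
  (p1 /\ ~p2) = min(0.4, 0.7) = 0.4
  (p2 \/ (p1 /\ ~p2)) = max(0.3, 0.4) = 0.4
  (p1 \/ p3) = max(0.4, 0.9) = 0.9
  ((p2 \/ (p1 /\ ~p2)) /\ (p1 \/ p3)) = min(0.4, 0.9) = 0.4
  (p3 \/ p1) = max(0.9, 0.4) = 0.9
  (p1 -> (p3 \/ p1)): min(1, 1 − 0.4 + 0.9) = 1
  ~(p1 -> (p3 \/ p1)): Łukasiewicz ¬ gives 1 − 1 = 0
  (p2 -> ~(p1 -> (p3 \/ p1))): min(1, 1 − 0.3 + 0) = 0.7
  (((p2 \/ (p1 /\ ~p2)) /\ (p1 \/ p3)) /\ (p2 -> ~(p1 -> (p3 \/ p1)))) = min(0.4, 0.7) = 0.4
  Łukasiewicz value = 0.4
Difference: 0 − 0.4 = -0.40

-0.40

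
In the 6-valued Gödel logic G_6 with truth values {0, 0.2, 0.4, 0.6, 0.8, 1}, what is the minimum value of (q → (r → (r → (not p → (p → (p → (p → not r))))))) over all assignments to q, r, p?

1.00

Every assignment gives 1. For instance at q = 0, r = 0, p = 0:
  not p: Gödel ¬ of 0 = 1 (operand is 0)
  not r: Gödel ¬ of 0 = 1 (operand is 0)
  (p → not r): 0 ≤ 1, so result = 1
  (p → (p → not r)): 0 ≤ 1, so result = 1
  (p → (p → (p → not r))): 0 ≤ 1, so result = 1
  (not p → (p → (p → (p → not r)))): 1 ≤ 1, so result = 1
  (r → (not p → (p → (p → (p → not r))))): 0 ≤ 1, so result = 1
  (r → (r → (not p → (p → (p → (p → not r)))))): 0 ≤ 1, so result = 1
  (q → (r → (r → (not p → (p → (p → (p → not r))))))): 0 ≤ 1, so result = 1
All 216 assignments give value 1 — the formula is a G_6-tautology.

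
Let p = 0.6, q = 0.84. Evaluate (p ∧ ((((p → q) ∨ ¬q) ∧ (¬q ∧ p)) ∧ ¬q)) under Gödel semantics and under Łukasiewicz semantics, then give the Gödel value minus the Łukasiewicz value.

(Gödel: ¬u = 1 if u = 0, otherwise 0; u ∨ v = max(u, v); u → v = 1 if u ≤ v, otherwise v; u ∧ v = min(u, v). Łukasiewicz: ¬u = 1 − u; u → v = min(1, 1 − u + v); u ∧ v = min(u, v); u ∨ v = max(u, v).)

-0.16

Gödel evaluation:
  (p → q): 0.6 ≤ 0.84, so result = 1
  ¬q: Gödel ¬ of 0.84 = 0 (operand ≠ 0)
  ((p → q) ∨ ¬q) = max(1, 0) = 1
  ¬q: Gödel ¬ of 0.84 = 0 (operand ≠ 0)
  (¬q ∧ p) = min(0, 0.6) = 0
  (((p → q) ∨ ¬q) ∧ (¬q ∧ p)) = min(1, 0) = 0
  ¬q: Gödel ¬ of 0.84 = 0 (operand ≠ 0)
  ((((p → q) ∨ ¬q) ∧ (¬q ∧ p)) ∧ ¬q) = min(0, 0) = 0
  (p ∧ ((((p → q) ∨ ¬q) ∧ (¬q ∧ p)) ∧ ¬q)) = min(0.6, 0) = 0
  Gödel value = 0
Łukasiewicz evaluation:
  (p → q): min(1, 1 − 0.6 + 0.84) = 1
  ¬q: Łukasiewicz ¬ gives 1 − 0.84 = 0.16
  ((p → q) ∨ ¬q) = max(1, 0.16) = 1
  ¬q: Łukasiewicz ¬ gives 1 − 0.84 = 0.16
  (¬q ∧ p) = min(0.16, 0.6) = 0.16
  (((p → q) ∨ ¬q) ∧ (¬q ∧ p)) = min(1, 0.16) = 0.16
  ¬q: Łukasiewicz ¬ gives 1 − 0.84 = 0.16
  ((((p → q) ∨ ¬q) ∧ (¬q ∧ p)) ∧ ¬q) = min(0.16, 0.16) = 0.16
  (p ∧ ((((p → q) ∨ ¬q) ∧ (¬q ∧ p)) ∧ ¬q)) = min(0.6, 0.16) = 0.16
  Łukasiewicz value = 0.16
Difference: 0 − 0.16 = -0.16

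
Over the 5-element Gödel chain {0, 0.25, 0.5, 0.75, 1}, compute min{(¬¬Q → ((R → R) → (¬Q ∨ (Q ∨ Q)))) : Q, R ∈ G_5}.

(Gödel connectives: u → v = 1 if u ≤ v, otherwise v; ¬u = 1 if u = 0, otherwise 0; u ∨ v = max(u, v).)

The minimum is attained at Q = 0.25, R = 0:
  ¬Q: Gödel ¬ of 0.25 = 0 (operand ≠ 0)
  ¬¬Q: Gödel ¬ of 0 = 1 (operand is 0)
  (R → R): 0 ≤ 0, so result = 1
  ¬Q: Gödel ¬ of 0.25 = 0 (operand ≠ 0)
  (Q ∨ Q) = max(0.25, 0.25) = 0.25
  (¬Q ∨ (Q ∨ Q)) = max(0, 0.25) = 0.25
  ((R → R) → (¬Q ∨ (Q ∨ Q))): 1 > 0.25, so result = 0.25
  (¬¬Q → ((R → R) → (¬Q ∨ (Q ∨ Q)))): 1 > 0.25, so result = 0.25
Checking all 25 assignments confirms none give a value below 0.25.

0.25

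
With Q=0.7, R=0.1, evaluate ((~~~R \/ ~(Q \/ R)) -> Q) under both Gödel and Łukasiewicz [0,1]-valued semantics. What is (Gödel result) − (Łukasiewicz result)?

Gödel evaluation:
  ~R: Gödel ¬ of 0.1 = 0 (operand ≠ 0)
  ~~R: Gödel ¬ of 0 = 1 (operand is 0)
  ~~~R: Gödel ¬ of 1 = 0 (operand ≠ 0)
  (Q \/ R) = max(0.7, 0.1) = 0.7
  ~(Q \/ R): Gödel ¬ of 0.7 = 0 (operand ≠ 0)
  (~~~R \/ ~(Q \/ R)) = max(0, 0) = 0
  ((~~~R \/ ~(Q \/ R)) -> Q): 0 ≤ 0.7, so result = 1
  Gödel value = 1
Łukasiewicz evaluation:
  ~R: Łukasiewicz ¬ gives 1 − 0.1 = 0.9
  ~~R: Łukasiewicz ¬ gives 1 − 0.9 = 0.1
  ~~~R: Łukasiewicz ¬ gives 1 − 0.1 = 0.9
  (Q \/ R) = max(0.7, 0.1) = 0.7
  ~(Q \/ R): Łukasiewicz ¬ gives 1 − 0.7 = 0.3
  (~~~R \/ ~(Q \/ R)) = max(0.9, 0.3) = 0.9
  ((~~~R \/ ~(Q \/ R)) -> Q): min(1, 1 − 0.9 + 0.7) = 0.8
  Łukasiewicz value = 0.8
Difference: 1 − 0.8 = 0.20

0.20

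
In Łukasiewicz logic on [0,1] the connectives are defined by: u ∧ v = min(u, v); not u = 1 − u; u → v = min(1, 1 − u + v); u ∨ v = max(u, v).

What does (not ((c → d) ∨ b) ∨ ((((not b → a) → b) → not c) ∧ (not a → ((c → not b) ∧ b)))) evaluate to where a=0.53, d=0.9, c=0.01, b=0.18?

(c → d): min(1, 1 − 0.01 + 0.9) = 1
((c → d) ∨ b) = max(1, 0.18) = 1
not ((c → d) ∨ b): Łukasiewicz ¬ gives 1 − 1 = 0
not b: Łukasiewicz ¬ gives 1 − 0.18 = 0.82
(not b → a): min(1, 1 − 0.82 + 0.53) = 0.71
((not b → a) → b): min(1, 1 − 0.71 + 0.18) = 0.47
not c: Łukasiewicz ¬ gives 1 − 0.01 = 0.99
(((not b → a) → b) → not c): min(1, 1 − 0.47 + 0.99) = 1
not a: Łukasiewicz ¬ gives 1 − 0.53 = 0.47
not b: Łukasiewicz ¬ gives 1 − 0.18 = 0.82
(c → not b): min(1, 1 − 0.01 + 0.82) = 1
((c → not b) ∧ b) = min(1, 0.18) = 0.18
(not a → ((c → not b) ∧ b)): min(1, 1 − 0.47 + 0.18) = 0.71
((((not b → a) → b) → not c) ∧ (not a → ((c → not b) ∧ b))) = min(1, 0.71) = 0.71
(not ((c → d) ∨ b) ∨ ((((not b → a) → b) → not c) ∧ (not a → ((c → not b) ∧ b)))) = max(0, 0.71) = 0.71

0.71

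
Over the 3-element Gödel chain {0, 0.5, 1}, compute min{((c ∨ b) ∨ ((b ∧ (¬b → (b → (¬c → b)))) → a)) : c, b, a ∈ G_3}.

The minimum is attained at c = 0, b = 0.5, a = 0:
  (c ∨ b) = max(0, 0.5) = 0.5
  ¬b: Gödel ¬ of 0.5 = 0 (operand ≠ 0)
  ¬c: Gödel ¬ of 0 = 1 (operand is 0)
  (¬c → b): 1 > 0.5, so result = 0.5
  (b → (¬c → b)): 0.5 ≤ 0.5, so result = 1
  (¬b → (b → (¬c → b))): 0 ≤ 1, so result = 1
  (b ∧ (¬b → (b → (¬c → b)))) = min(0.5, 1) = 0.5
  ((b ∧ (¬b → (b → (¬c → b)))) → a): 0.5 > 0, so result = 0
  ((c ∨ b) ∨ ((b ∧ (¬b → (b → (¬c → b)))) → a)) = max(0.5, 0) = 0.5
Checking all 27 assignments confirms none give a value below 0.50.

0.50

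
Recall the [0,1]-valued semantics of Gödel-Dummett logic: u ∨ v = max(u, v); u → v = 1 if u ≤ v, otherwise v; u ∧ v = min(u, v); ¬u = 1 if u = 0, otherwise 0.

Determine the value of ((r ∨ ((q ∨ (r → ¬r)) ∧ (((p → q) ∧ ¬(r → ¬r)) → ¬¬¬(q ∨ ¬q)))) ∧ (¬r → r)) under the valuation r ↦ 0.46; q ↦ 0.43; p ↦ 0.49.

0.46

¬r: Gödel ¬ of 0.46 = 0 (operand ≠ 0)
(r → ¬r): 0.46 > 0, so result = 0
(q ∨ (r → ¬r)) = max(0.43, 0) = 0.43
(p → q): 0.49 > 0.43, so result = 0.43
¬r: Gödel ¬ of 0.46 = 0 (operand ≠ 0)
(r → ¬r): 0.46 > 0, so result = 0
¬(r → ¬r): Gödel ¬ of 0 = 1 (operand is 0)
((p → q) ∧ ¬(r → ¬r)) = min(0.43, 1) = 0.43
¬q: Gödel ¬ of 0.43 = 0 (operand ≠ 0)
(q ∨ ¬q) = max(0.43, 0) = 0.43
¬(q ∨ ¬q): Gödel ¬ of 0.43 = 0 (operand ≠ 0)
¬¬(q ∨ ¬q): Gödel ¬ of 0 = 1 (operand is 0)
¬¬¬(q ∨ ¬q): Gödel ¬ of 1 = 0 (operand ≠ 0)
(((p → q) ∧ ¬(r → ¬r)) → ¬¬¬(q ∨ ¬q)): 0.43 > 0, so result = 0
((q ∨ (r → ¬r)) ∧ (((p → q) ∧ ¬(r → ¬r)) → ¬¬¬(q ∨ ¬q))) = min(0.43, 0) = 0
(r ∨ ((q ∨ (r → ¬r)) ∧ (((p → q) ∧ ¬(r → ¬r)) → ¬¬¬(q ∨ ¬q)))) = max(0.46, 0) = 0.46
¬r: Gödel ¬ of 0.46 = 0 (operand ≠ 0)
(¬r → r): 0 ≤ 0.46, so result = 1
((r ∨ ((q ∨ (r → ¬r)) ∧ (((p → q) ∧ ¬(r → ¬r)) → ¬¬¬(q ∨ ¬q)))) ∧ (¬r → r)) = min(0.46, 1) = 0.46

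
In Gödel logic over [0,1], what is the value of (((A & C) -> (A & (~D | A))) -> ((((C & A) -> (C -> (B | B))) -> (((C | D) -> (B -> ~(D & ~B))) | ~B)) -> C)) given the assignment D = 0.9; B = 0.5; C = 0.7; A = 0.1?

0.70

(A & C) = min(0.1, 0.7) = 0.1
~D: Gödel ¬ of 0.9 = 0 (operand ≠ 0)
(~D | A) = max(0, 0.1) = 0.1
(A & (~D | A)) = min(0.1, 0.1) = 0.1
((A & C) -> (A & (~D | A))): 0.1 ≤ 0.1, so result = 1
(C & A) = min(0.7, 0.1) = 0.1
(B | B) = max(0.5, 0.5) = 0.5
(C -> (B | B)): 0.7 > 0.5, so result = 0.5
((C & A) -> (C -> (B | B))): 0.1 ≤ 0.5, so result = 1
(C | D) = max(0.7, 0.9) = 0.9
~B: Gödel ¬ of 0.5 = 0 (operand ≠ 0)
(D & ~B) = min(0.9, 0) = 0
~(D & ~B): Gödel ¬ of 0 = 1 (operand is 0)
(B -> ~(D & ~B)): 0.5 ≤ 1, so result = 1
((C | D) -> (B -> ~(D & ~B))): 0.9 ≤ 1, so result = 1
~B: Gödel ¬ of 0.5 = 0 (operand ≠ 0)
(((C | D) -> (B -> ~(D & ~B))) | ~B) = max(1, 0) = 1
(((C & A) -> (C -> (B | B))) -> (((C | D) -> (B -> ~(D & ~B))) | ~B)): 1 ≤ 1, so result = 1
((((C & A) -> (C -> (B | B))) -> (((C | D) -> (B -> ~(D & ~B))) | ~B)) -> C): 1 > 0.7, so result = 0.7
(((A & C) -> (A & (~D | A))) -> ((((C & A) -> (C -> (B | B))) -> (((C | D) -> (B -> ~(D & ~B))) | ~B)) -> C)): 1 > 0.7, so result = 0.7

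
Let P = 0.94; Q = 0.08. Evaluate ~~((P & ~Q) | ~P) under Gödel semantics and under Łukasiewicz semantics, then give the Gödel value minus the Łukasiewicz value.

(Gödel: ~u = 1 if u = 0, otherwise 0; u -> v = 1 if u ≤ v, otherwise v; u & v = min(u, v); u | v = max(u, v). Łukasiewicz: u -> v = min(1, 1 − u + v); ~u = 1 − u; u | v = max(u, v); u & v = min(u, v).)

-0.92

Gödel evaluation:
  ~Q: Gödel ¬ of 0.08 = 0 (operand ≠ 0)
  (P & ~Q) = min(0.94, 0) = 0
  ~P: Gödel ¬ of 0.94 = 0 (operand ≠ 0)
  ((P & ~Q) | ~P) = max(0, 0) = 0
  ~((P & ~Q) | ~P): Gödel ¬ of 0 = 1 (operand is 0)
  ~~((P & ~Q) | ~P): Gödel ¬ of 1 = 0 (operand ≠ 0)
  Gödel value = 0
Łukasiewicz evaluation:
  ~Q: Łukasiewicz ¬ gives 1 − 0.08 = 0.92
  (P & ~Q) = min(0.94, 0.92) = 0.92
  ~P: Łukasiewicz ¬ gives 1 − 0.94 = 0.06
  ((P & ~Q) | ~P) = max(0.92, 0.06) = 0.92
  ~((P & ~Q) | ~P): Łukasiewicz ¬ gives 1 − 0.92 = 0.08
  ~~((P & ~Q) | ~P): Łukasiewicz ¬ gives 1 − 0.08 = 0.92
  Łukasiewicz value = 0.92
Difference: 0 − 0.92 = -0.92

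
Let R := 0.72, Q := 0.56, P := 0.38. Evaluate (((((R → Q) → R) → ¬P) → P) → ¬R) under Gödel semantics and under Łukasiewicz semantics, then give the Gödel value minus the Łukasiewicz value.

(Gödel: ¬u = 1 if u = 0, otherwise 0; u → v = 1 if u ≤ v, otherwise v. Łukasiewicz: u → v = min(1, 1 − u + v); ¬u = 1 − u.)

Gödel evaluation:
  (R → Q): 0.72 > 0.56, so result = 0.56
  ((R → Q) → R): 0.56 ≤ 0.72, so result = 1
  ¬P: Gödel ¬ of 0.38 = 0 (operand ≠ 0)
  (((R → Q) → R) → ¬P): 1 > 0, so result = 0
  ((((R → Q) → R) → ¬P) → P): 0 ≤ 0.38, so result = 1
  ¬R: Gödel ¬ of 0.72 = 0 (operand ≠ 0)
  (((((R → Q) → R) → ¬P) → P) → ¬R): 1 > 0, so result = 0
  Gödel value = 0
Łukasiewicz evaluation:
  (R → Q): min(1, 1 − 0.72 + 0.56) = 0.84
  ((R → Q) → R): min(1, 1 − 0.84 + 0.72) = 0.88
  ¬P: Łukasiewicz ¬ gives 1 − 0.38 = 0.62
  (((R → Q) → R) → ¬P): min(1, 1 − 0.88 + 0.62) = 0.74
  ((((R → Q) → R) → ¬P) → P): min(1, 1 − 0.74 + 0.38) = 0.64
  ¬R: Łukasiewicz ¬ gives 1 − 0.72 = 0.28
  (((((R → Q) → R) → ¬P) → P) → ¬R): min(1, 1 − 0.64 + 0.28) = 0.64
  Łukasiewicz value = 0.64
Difference: 0 − 0.64 = -0.64

-0.64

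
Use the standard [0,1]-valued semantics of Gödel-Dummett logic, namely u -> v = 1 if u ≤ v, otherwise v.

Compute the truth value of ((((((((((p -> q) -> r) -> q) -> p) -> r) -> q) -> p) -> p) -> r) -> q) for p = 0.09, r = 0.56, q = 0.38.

0.38

(p -> q): 0.09 ≤ 0.38, so result = 1
((p -> q) -> r): 1 > 0.56, so result = 0.56
(((p -> q) -> r) -> q): 0.56 > 0.38, so result = 0.38
((((p -> q) -> r) -> q) -> p): 0.38 > 0.09, so result = 0.09
(((((p -> q) -> r) -> q) -> p) -> r): 0.09 ≤ 0.56, so result = 1
((((((p -> q) -> r) -> q) -> p) -> r) -> q): 1 > 0.38, so result = 0.38
(((((((p -> q) -> r) -> q) -> p) -> r) -> q) -> p): 0.38 > 0.09, so result = 0.09
((((((((p -> q) -> r) -> q) -> p) -> r) -> q) -> p) -> p): 0.09 ≤ 0.09, so result = 1
(((((((((p -> q) -> r) -> q) -> p) -> r) -> q) -> p) -> p) -> r): 1 > 0.56, so result = 0.56
((((((((((p -> q) -> r) -> q) -> p) -> r) -> q) -> p) -> p) -> r) -> q): 0.56 > 0.38, so result = 0.38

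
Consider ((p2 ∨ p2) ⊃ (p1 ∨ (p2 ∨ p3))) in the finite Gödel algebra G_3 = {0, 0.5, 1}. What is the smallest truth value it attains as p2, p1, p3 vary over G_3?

1.00

Every assignment gives 1. For instance at p2 = 0, p1 = 0, p3 = 0:
  (p2 ∨ p2) = max(0, 0) = 0
  (p2 ∨ p3) = max(0, 0) = 0
  (p1 ∨ (p2 ∨ p3)) = max(0, 0) = 0
  ((p2 ∨ p2) ⊃ (p1 ∨ (p2 ∨ p3))): 0 ≤ 0, so result = 1
All 27 assignments give value 1 — the formula is a G_3-tautology.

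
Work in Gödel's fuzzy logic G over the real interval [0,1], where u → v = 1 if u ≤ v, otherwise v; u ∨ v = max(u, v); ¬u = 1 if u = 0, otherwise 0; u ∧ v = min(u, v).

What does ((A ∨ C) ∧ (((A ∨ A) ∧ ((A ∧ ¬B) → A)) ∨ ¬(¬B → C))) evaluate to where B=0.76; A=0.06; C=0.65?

(A ∨ C) = max(0.06, 0.65) = 0.65
(A ∨ A) = max(0.06, 0.06) = 0.06
¬B: Gödel ¬ of 0.76 = 0 (operand ≠ 0)
(A ∧ ¬B) = min(0.06, 0) = 0
((A ∧ ¬B) → A): 0 ≤ 0.06, so result = 1
((A ∨ A) ∧ ((A ∧ ¬B) → A)) = min(0.06, 1) = 0.06
¬B: Gödel ¬ of 0.76 = 0 (operand ≠ 0)
(¬B → C): 0 ≤ 0.65, so result = 1
¬(¬B → C): Gödel ¬ of 1 = 0 (operand ≠ 0)
(((A ∨ A) ∧ ((A ∧ ¬B) → A)) ∨ ¬(¬B → C)) = max(0.06, 0) = 0.06
((A ∨ C) ∧ (((A ∨ A) ∧ ((A ∧ ¬B) → A)) ∨ ¬(¬B → C))) = min(0.65, 0.06) = 0.06

0.06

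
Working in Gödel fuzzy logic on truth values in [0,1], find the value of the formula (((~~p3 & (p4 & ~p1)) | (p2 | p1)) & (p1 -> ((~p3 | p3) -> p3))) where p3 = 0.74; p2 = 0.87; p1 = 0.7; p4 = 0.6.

0.87

~p3: Gödel ¬ of 0.74 = 0 (operand ≠ 0)
~~p3: Gödel ¬ of 0 = 1 (operand is 0)
~p1: Gödel ¬ of 0.7 = 0 (operand ≠ 0)
(p4 & ~p1) = min(0.6, 0) = 0
(~~p3 & (p4 & ~p1)) = min(1, 0) = 0
(p2 | p1) = max(0.87, 0.7) = 0.87
((~~p3 & (p4 & ~p1)) | (p2 | p1)) = max(0, 0.87) = 0.87
~p3: Gödel ¬ of 0.74 = 0 (operand ≠ 0)
(~p3 | p3) = max(0, 0.74) = 0.74
((~p3 | p3) -> p3): 0.74 ≤ 0.74, so result = 1
(p1 -> ((~p3 | p3) -> p3)): 0.7 ≤ 1, so result = 1
(((~~p3 & (p4 & ~p1)) | (p2 | p1)) & (p1 -> ((~p3 | p3) -> p3))) = min(0.87, 1) = 0.87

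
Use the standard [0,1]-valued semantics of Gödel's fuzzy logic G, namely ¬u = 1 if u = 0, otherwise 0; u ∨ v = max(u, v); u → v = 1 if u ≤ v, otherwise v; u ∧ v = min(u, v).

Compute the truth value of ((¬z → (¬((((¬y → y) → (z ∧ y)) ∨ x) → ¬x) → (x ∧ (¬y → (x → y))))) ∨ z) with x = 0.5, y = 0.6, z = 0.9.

1.00

¬z: Gödel ¬ of 0.9 = 0 (operand ≠ 0)
¬y: Gödel ¬ of 0.6 = 0 (operand ≠ 0)
(¬y → y): 0 ≤ 0.6, so result = 1
(z ∧ y) = min(0.9, 0.6) = 0.6
((¬y → y) → (z ∧ y)): 1 > 0.6, so result = 0.6
(((¬y → y) → (z ∧ y)) ∨ x) = max(0.6, 0.5) = 0.6
¬x: Gödel ¬ of 0.5 = 0 (operand ≠ 0)
((((¬y → y) → (z ∧ y)) ∨ x) → ¬x): 0.6 > 0, so result = 0
¬((((¬y → y) → (z ∧ y)) ∨ x) → ¬x): Gödel ¬ of 0 = 1 (operand is 0)
¬y: Gödel ¬ of 0.6 = 0 (operand ≠ 0)
(x → y): 0.5 ≤ 0.6, so result = 1
(¬y → (x → y)): 0 ≤ 1, so result = 1
(x ∧ (¬y → (x → y))) = min(0.5, 1) = 0.5
(¬((((¬y → y) → (z ∧ y)) ∨ x) → ¬x) → (x ∧ (¬y → (x → y)))): 1 > 0.5, so result = 0.5
(¬z → (¬((((¬y → y) → (z ∧ y)) ∨ x) → ¬x) → (x ∧ (¬y → (x → y))))): 0 ≤ 0.5, so result = 1
((¬z → (¬((((¬y → y) → (z ∧ y)) ∨ x) → ¬x) → (x ∧ (¬y → (x → y))))) ∨ z) = max(1, 0.9) = 1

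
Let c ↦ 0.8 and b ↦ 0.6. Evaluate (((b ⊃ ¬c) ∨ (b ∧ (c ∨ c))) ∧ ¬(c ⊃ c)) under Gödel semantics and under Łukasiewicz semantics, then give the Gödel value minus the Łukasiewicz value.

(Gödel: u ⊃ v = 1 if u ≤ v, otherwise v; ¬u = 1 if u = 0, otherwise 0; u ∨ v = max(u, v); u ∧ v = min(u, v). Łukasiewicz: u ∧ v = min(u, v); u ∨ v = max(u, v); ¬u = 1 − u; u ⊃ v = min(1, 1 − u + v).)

Gödel evaluation:
  ¬c: Gödel ¬ of 0.8 = 0 (operand ≠ 0)
  (b ⊃ ¬c): 0.6 > 0, so result = 0
  (c ∨ c) = max(0.8, 0.8) = 0.8
  (b ∧ (c ∨ c)) = min(0.6, 0.8) = 0.6
  ((b ⊃ ¬c) ∨ (b ∧ (c ∨ c))) = max(0, 0.6) = 0.6
  (c ⊃ c): 0.8 ≤ 0.8, so result = 1
  ¬(c ⊃ c): Gödel ¬ of 1 = 0 (operand ≠ 0)
  (((b ⊃ ¬c) ∨ (b ∧ (c ∨ c))) ∧ ¬(c ⊃ c)) = min(0.6, 0) = 0
  Gödel value = 0
Łukasiewicz evaluation:
  ¬c: Łukasiewicz ¬ gives 1 − 0.8 = 0.2
  (b ⊃ ¬c): min(1, 1 − 0.6 + 0.2) = 0.6
  (c ∨ c) = max(0.8, 0.8) = 0.8
  (b ∧ (c ∨ c)) = min(0.6, 0.8) = 0.6
  ((b ⊃ ¬c) ∨ (b ∧ (c ∨ c))) = max(0.6, 0.6) = 0.6
  (c ⊃ c): min(1, 1 − 0.8 + 0.8) = 1
  ¬(c ⊃ c): Łukasiewicz ¬ gives 1 − 1 = 0
  (((b ⊃ ¬c) ∨ (b ∧ (c ∨ c))) ∧ ¬(c ⊃ c)) = min(0.6, 0) = 0
  Łukasiewicz value = 0
Difference: 0 − 0 = 0.00

0.00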